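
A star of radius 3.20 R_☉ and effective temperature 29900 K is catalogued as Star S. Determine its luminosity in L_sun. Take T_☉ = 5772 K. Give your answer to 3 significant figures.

L/L_☉ = (R/R_☉)² (T/T_☉)⁴ = (3.20)² × (29900/5772)⁴
       = 10.24 × (5.180)⁴ = 10.24 × 720.1 = 7374.

7.37×10^3 L_sun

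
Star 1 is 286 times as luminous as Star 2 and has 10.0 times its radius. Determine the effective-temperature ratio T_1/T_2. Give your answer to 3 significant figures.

L ∝ R²T⁴ gives T ∝ (L/R²)^(1/4), so
T_1/T_2 = (286 / 10.0²)^(1/4) = (2.860)^(1/4) = 1.300.

1.30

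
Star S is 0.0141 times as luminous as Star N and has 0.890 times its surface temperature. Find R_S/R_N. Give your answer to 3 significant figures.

0.150

L ∝ R²T⁴ gives R ∝ √L / T², so
R_S/R_N = √(0.0141) / (0.890)² = 0.1187 / 0.7921 = 0.1499.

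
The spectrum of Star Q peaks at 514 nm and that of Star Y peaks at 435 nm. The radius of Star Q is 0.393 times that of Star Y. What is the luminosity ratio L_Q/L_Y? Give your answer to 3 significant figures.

0.0792

Wien's law gives T ∝ 1/λ_max, so T_Q/T_Y = λ_Y/λ_Q = 435/514 = 0.8463.
Then L ∝ R²T⁴ gives L_Q/L_Y = (0.393)² × (0.8463)⁴ = 0.1544 × 0.5130 = 0.07923.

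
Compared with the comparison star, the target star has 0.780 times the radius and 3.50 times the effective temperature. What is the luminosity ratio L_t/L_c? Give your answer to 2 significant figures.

91

From the Stefan–Boltzmann law, L ∝ R²T⁴, so
L_t/L_c = (R_t/R_c)² (T_t/T_c)⁴ = (0.780)² × (3.50)⁴ = 0.6084 × 150.1 = 91.30.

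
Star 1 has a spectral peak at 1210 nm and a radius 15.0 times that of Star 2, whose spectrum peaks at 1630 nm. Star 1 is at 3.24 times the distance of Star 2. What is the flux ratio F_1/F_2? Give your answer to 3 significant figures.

Wien's law: T_1/T_2 = λ_2/λ_1 = 1630/1210 = 1.347.
L_1/L_2 = (R_1/R_2)²(T_1/T_2)⁴ = (15.0)²(1.347)⁴ = 741.0.
F_1/F_2 = (L_1/L_2)/(d_1/d_2)² = 741.0/(3.24)² = 70.58.

70.6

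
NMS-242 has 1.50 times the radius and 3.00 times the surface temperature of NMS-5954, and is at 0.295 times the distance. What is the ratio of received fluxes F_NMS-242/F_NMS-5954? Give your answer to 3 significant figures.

2.09×10^3

L_NMS-242/L_NMS-5954 = (R_NMS-242/R_NMS-5954)²(T_NMS-242/T_NMS-5954)⁴ = (1.50)² × (3.00)⁴ = 182.2.
F_NMS-242/F_NMS-5954 = (L_NMS-242/L_NMS-5954)/(d_NMS-242/d_NMS-5954)² = 182.2 / (0.295)² = 2094.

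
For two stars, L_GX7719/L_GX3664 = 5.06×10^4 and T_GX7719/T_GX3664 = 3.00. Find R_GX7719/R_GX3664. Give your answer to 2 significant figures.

L ∝ R²T⁴ gives R ∝ √L / T², so
R_GX7719/R_GX3664 = √(5.06×10^4) / (3.00)² = 224.9 / 9.000 = 24.99.

25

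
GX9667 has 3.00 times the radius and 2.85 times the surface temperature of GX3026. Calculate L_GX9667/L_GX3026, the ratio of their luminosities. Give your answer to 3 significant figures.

594

From the Stefan–Boltzmann law, L ∝ R²T⁴, so
L_GX9667/L_GX3026 = (R_GX9667/R_GX3026)² (T_GX9667/T_GX3026)⁴ = (3.00)² × (2.85)⁴ = 9.000 × 65.98 = 593.8.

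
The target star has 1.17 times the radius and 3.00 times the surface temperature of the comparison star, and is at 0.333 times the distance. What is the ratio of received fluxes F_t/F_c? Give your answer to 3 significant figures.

1.00×10^3

L_t/L_c = (R_t/R_c)²(T_t/T_c)⁴ = (1.17)² × (3.00)⁴ = 110.9.
F_t/F_c = (L_t/L_c)/(d_t/d_c)² = 110.9 / (0.333)² = 999.9.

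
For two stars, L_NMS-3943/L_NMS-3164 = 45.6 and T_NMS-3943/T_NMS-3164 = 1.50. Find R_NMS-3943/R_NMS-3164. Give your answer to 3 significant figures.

L ∝ R²T⁴ gives R ∝ √L / T², so
R_NMS-3943/R_NMS-3164 = √(45.6) / (1.50)² = 6.753 / 2.250 = 3.001.

3.00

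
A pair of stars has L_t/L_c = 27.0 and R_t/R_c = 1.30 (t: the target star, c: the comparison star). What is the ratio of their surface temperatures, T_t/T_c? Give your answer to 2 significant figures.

L ∝ R²T⁴ gives T ∝ (L/R²)^(1/4), so
T_t/T_c = (27.0 / 1.30²)^(1/4) = (15.98)^(1/4) = 1.999.

2.0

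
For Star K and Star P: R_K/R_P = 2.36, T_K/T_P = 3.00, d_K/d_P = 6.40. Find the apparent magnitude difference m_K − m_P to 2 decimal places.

L_K/L_P = (2.36)²(3.00)⁴ = 451.1.
F_K/F_P = (L_K/L_P)/(d_K/d_P)² = 451.1/40.96 = 11.01.
m_K − m_P = −2.5 log₁₀(11.01) = -2.60.

-2.60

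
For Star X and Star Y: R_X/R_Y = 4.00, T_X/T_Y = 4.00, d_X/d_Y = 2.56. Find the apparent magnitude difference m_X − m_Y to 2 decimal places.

L_X/L_Y = (4.00)²(4.00)⁴ = 4096.
F_X/F_Y = (L_X/L_Y)/(d_X/d_Y)² = 4096/6.554 = 625.0.
m_X − m_Y = −2.5 log₁₀(625.0) = -6.99.

-6.99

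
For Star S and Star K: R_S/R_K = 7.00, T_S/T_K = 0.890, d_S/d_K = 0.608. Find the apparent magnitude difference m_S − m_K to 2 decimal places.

L_S/L_K = (7.00)²(0.890)⁴ = 30.74.
F_S/F_K = (L_S/L_K)/(d_S/d_K)² = 30.74/0.3697 = 83.17.
m_S − m_K = −2.5 log₁₀(83.17) = -4.80.

-4.80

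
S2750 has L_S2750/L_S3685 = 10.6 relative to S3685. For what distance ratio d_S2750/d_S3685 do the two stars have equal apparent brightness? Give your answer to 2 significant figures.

Equal flux requires L_S2750/d_S2750² = L_S3685/d_S3685², so d_S2750/d_S3685 = √(L_S2750/L_S3685)
= √(10.6) = 3.256.

3.3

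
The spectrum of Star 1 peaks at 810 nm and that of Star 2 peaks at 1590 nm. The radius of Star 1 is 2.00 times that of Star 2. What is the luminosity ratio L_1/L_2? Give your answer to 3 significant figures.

59.4

Wien's law gives T ∝ 1/λ_max, so T_1/T_2 = λ_2/λ_1 = 1590/810 = 1.963.
Then L ∝ R²T⁴ gives L_1/L_2 = (2.00)² × (1.963)⁴ = 4.000 × 14.85 = 59.39.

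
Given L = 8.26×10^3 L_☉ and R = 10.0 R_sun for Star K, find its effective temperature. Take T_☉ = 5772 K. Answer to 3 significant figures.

T/T_☉ = (L/L_☉)^(1/4) / (R/R_☉)^(1/2)
T = 5772 × (8.26×10^3)^(1/4) / √(10.0) = 5772 × 9.533 / 3.162 = 1.740×10^4 K.

1.74×10^4 K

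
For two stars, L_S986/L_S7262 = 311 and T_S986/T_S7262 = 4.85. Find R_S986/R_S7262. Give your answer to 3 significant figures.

L ∝ R²T⁴ gives R ∝ √L / T², so
R_S986/R_S7262 = √(311) / (4.85)² = 17.64 / 23.52 = 0.7497.

0.750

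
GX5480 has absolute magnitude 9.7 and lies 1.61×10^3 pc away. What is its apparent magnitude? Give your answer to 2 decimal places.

m = M + 5 log₁₀(d/10 pc) = 9.7 + 5 log₁₀(1.61×10^3/10)
  = 9.7 + 5 × 2.207 = 9.7 + 11.03 = 20.73.

20.73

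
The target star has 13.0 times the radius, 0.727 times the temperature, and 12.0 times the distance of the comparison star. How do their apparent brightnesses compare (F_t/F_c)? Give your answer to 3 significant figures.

0.328

L_t/L_c = (R_t/R_c)²(T_t/T_c)⁴ = (13.0)² × (0.727)⁴ = 47.21.
F_t/F_c = (L_t/L_c)/(d_t/d_c)² = 47.21 / (12.0)² = 0.3278.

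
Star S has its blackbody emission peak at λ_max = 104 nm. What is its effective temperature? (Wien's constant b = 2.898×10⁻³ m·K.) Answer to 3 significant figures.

2.79×10^4 K

T = b/λ_max = 2.898×10⁻³ / (104×10⁻⁹) = 2.787×10^4 K.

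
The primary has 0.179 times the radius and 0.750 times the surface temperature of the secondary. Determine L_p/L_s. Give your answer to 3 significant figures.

0.0101

From the Stefan–Boltzmann law, L ∝ R²T⁴, so
L_p/L_s = (R_p/R_s)² (T_p/T_s)⁴ = (0.179)² × (0.750)⁴ = 0.03204 × 0.3164 = 0.01014.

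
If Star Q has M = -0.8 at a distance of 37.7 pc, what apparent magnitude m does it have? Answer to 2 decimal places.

2.08

m = M + 5 log₁₀(d/10 pc) = -0.8 + 5 log₁₀(37.7/10)
  = -0.8 + 5 × 0.576 = -0.8 + 2.88 = 2.08.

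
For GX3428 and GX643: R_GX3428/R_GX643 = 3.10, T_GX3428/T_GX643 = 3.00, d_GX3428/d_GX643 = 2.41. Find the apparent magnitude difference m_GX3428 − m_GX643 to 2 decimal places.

-5.32

L_GX3428/L_GX643 = (3.10)²(3.00)⁴ = 778.4.
F_GX3428/F_GX643 = (L_GX3428/L_GX643)/(d_GX3428/d_GX643)² = 778.4/5.808 = 134.0.
m_GX3428 − m_GX643 = −2.5 log₁₀(134.0) = -5.32.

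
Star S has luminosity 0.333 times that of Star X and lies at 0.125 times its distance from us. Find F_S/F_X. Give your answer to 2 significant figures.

F = L/(4πd²), so F_S/F_X = (L_S/L_X) / (d_S/d_X)²
= 0.333 / (0.125)² = 0.333 / 0.01562 = 21.31.

21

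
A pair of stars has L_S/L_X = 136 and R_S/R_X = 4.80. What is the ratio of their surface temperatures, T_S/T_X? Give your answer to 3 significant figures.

L ∝ R²T⁴ gives T ∝ (L/R²)^(1/4), so
T_S/T_X = (136 / 4.80²)^(1/4) = (5.903)^(1/4) = 1.559.

1.56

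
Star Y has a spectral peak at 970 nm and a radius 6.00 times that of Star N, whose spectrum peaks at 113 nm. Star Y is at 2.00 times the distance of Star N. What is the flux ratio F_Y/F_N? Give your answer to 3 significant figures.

Wien's law: T_Y/T_N = λ_N/λ_Y = 113/970 = 0.1165.
L_Y/L_N = (R_Y/R_N)²(T_Y/T_N)⁴ = (6.00)²(0.1165)⁴ = 0.006630.
F_Y/F_N = (L_Y/L_N)/(d_Y/d_N)² = 0.006630/(2.00)² = 0.001658.

0.00166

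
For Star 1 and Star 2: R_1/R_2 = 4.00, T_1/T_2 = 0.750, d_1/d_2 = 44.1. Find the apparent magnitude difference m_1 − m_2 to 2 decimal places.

L_1/L_2 = (4.00)²(0.750)⁴ = 5.062.
F_1/F_2 = (L_1/L_2)/(d_1/d_2)² = 5.062/1945 = 0.002603.
m_1 − m_2 = −2.5 log₁₀(0.002603) = 6.46.

6.46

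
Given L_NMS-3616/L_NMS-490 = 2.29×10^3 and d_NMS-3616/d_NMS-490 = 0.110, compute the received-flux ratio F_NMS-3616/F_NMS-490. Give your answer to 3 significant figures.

1.89×10^5

F = L/(4πd²), so F_NMS-3616/F_NMS-490 = (L_NMS-3616/L_NMS-490) / (d_NMS-3616/d_NMS-490)²
= 2.29×10^3 / (0.110)² = 2.29×10^3 / 0.01210 = 1.893×10^5.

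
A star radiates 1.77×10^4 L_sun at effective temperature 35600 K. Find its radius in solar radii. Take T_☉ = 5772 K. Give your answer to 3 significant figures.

R/R_☉ = √(L/L_☉) / (T/T_☉)² = √(1.77×10^4) / (6.168)²
       = 133.0 / 38.04 = 3.497.

3.50 solar radii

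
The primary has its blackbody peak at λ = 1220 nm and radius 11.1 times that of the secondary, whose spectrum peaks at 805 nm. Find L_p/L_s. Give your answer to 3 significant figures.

23.4

Wien's law gives T ∝ 1/λ_max, so T_p/T_s = λ_s/λ_p = 805/1220 = 0.6598.
Then L ∝ R²T⁴ gives L_p/L_s = (11.1)² × (0.6598)⁴ = 123.2 × 0.1896 = 23.36.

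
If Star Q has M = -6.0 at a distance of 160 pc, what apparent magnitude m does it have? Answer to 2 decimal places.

0.02

m = M + 5 log₁₀(d/10 pc) = -6.0 + 5 log₁₀(160/10)
  = -6.0 + 5 × 1.204 = -6.0 + 6.02 = 0.02.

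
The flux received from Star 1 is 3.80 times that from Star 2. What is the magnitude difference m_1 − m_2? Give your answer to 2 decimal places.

-1.45

m_1 − m_2 = −2.5 log₁₀(F_1/F_2) = −2.5 log₁₀(3.80) = −2.5 × (0.580) = -1.449.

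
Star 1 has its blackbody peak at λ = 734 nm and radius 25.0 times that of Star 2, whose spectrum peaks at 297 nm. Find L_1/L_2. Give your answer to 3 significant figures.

16.8

Wien's law gives T ∝ 1/λ_max, so T_1/T_2 = λ_2/λ_1 = 297/734 = 0.4046.
Then L ∝ R²T⁴ gives L_1/L_2 = (25.0)² × (0.4046)⁴ = 625.0 × 0.02681 = 16.75.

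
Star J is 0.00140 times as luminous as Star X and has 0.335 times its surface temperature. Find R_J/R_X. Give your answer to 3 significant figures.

0.333

L ∝ R²T⁴ gives R ∝ √L / T², so
R_J/R_X = √(0.00140) / (0.335)² = 0.03742 / 0.1122 = 0.3334.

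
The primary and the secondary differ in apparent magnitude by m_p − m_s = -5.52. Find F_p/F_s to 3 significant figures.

F_p/F_s = 10^(−(m_p − m_s)/2.5) = 10^(5.52/2.5) = 10^2.208 = 161.4.

161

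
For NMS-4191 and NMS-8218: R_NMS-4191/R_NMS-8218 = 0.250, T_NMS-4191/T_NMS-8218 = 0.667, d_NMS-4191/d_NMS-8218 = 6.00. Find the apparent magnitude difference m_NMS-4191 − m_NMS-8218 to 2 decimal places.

8.66

L_NMS-4191/L_NMS-8218 = (0.250)²(0.667)⁴ = 0.01237.
F_NMS-4191/F_NMS-8218 = (L_NMS-4191/L_NMS-8218)/(d_NMS-4191/d_NMS-8218)² = 0.01237/36.00 = 3.436×10^-4.
m_NMS-4191 − m_NMS-8218 = −2.5 log₁₀(3.436×10^-4) = 8.66.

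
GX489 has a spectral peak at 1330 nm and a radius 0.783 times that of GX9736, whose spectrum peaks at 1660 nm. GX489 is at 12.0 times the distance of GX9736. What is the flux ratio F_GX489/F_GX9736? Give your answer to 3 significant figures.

Wien's law: T_GX489/T_GX9736 = λ_GX9736/λ_GX489 = 1660/1330 = 1.248.
L_GX489/L_GX9736 = (R_GX489/R_GX9736)²(T_GX489/T_GX9736)⁴ = (0.783)²(1.248)⁴ = 1.488.
F_GX489/F_GX9736 = (L_GX489/L_GX9736)/(d_GX489/d_GX9736)² = 1.488/(12.0)² = 0.01033.

0.0103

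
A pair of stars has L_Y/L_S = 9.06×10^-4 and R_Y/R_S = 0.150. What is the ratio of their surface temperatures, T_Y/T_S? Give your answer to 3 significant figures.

0.448

L ∝ R²T⁴ gives T ∝ (L/R²)^(1/4), so
T_Y/T_S = (9.06×10^-4 / 0.150²)^(1/4) = (0.04027)^(1/4) = 0.4480.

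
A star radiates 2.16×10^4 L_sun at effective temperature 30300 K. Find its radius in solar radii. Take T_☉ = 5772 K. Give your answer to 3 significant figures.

R/R_☉ = √(L/L_☉) / (T/T_☉)² = √(2.16×10^4) / (5.249)²
       = 147.0 / 27.56 = 5.333.

5.33 solar radii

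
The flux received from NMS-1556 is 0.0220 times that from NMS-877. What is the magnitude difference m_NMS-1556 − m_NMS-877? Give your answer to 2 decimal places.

m_NMS-1556 − m_NMS-877 = −2.5 log₁₀(F_NMS-1556/F_NMS-877) = −2.5 log₁₀(0.0220) = −2.5 × (-1.658) = 4.144.

4.14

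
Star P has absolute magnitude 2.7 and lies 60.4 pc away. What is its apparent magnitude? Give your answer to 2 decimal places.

m = M + 5 log₁₀(d/10 pc) = 2.7 + 5 log₁₀(60.4/10)
  = 2.7 + 5 × 0.781 = 2.7 + 3.91 = 6.61.

6.61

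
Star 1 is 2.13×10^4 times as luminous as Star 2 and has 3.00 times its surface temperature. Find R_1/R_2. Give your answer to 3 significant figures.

16.2

L ∝ R²T⁴ gives R ∝ √L / T², so
R_1/R_2 = √(2.13×10^4) / (3.00)² = 145.9 / 9.000 = 16.22.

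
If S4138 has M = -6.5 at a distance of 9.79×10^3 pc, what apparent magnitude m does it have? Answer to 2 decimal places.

8.45

m = M + 5 log₁₀(d/10 pc) = -6.5 + 5 log₁₀(9.79×10^3/10)
  = -6.5 + 5 × 2.991 = -6.5 + 14.95 = 8.45.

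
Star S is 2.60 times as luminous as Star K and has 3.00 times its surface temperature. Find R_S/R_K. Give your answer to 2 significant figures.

L ∝ R²T⁴ gives R ∝ √L / T², so
R_S/R_K = √(2.60) / (3.00)² = 1.612 / 9.000 = 0.1792.

0.18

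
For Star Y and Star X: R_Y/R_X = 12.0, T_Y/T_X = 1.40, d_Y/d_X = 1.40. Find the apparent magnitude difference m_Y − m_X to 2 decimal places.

-6.13

L_Y/L_X = (12.0)²(1.40)⁴ = 553.2.
F_Y/F_X = (L_Y/L_X)/(d_Y/d_X)² = 553.2/1.960 = 282.2.
m_Y − m_X = −2.5 log₁₀(282.2) = -6.13.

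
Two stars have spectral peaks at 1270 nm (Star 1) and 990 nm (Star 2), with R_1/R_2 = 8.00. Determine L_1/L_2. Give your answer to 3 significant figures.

Wien's law gives T ∝ 1/λ_max, so T_1/T_2 = λ_2/λ_1 = 990/1270 = 0.7795.
Then L ∝ R²T⁴ gives L_1/L_2 = (8.00)² × (0.7795)⁴ = 64.00 × 0.3693 = 23.63.

23.6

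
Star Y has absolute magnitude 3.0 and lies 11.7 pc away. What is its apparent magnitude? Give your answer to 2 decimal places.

m = M + 5 log₁₀(d/10 pc) = 3.0 + 5 log₁₀(11.7/10)
  = 3.0 + 5 × 0.068 = 3.0 + 0.34 = 3.34.

3.34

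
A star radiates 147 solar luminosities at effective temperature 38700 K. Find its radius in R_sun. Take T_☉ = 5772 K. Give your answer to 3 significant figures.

0.270 R_sun

R/R_☉ = √(L/L_☉) / (T/T_☉)² = √(147) / (6.705)²
       = 12.12 / 44.95 = 0.2697.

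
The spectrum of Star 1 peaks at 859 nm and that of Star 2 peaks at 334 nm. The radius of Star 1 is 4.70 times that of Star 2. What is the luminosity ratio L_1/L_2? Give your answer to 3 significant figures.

0.505

Wien's law gives T ∝ 1/λ_max, so T_1/T_2 = λ_2/λ_1 = 334/859 = 0.3888.
Then L ∝ R²T⁴ gives L_1/L_2 = (4.70)² × (0.3888)⁴ = 22.09 × 0.02286 = 0.5049.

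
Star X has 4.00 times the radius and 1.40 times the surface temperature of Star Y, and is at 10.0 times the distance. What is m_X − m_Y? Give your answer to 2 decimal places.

L_X/L_Y = (4.00)²(1.40)⁴ = 61.47.
F_X/F_Y = (L_X/L_Y)/(d_X/d_Y)² = 61.47/100.0 = 0.6147.
m_X − m_Y = −2.5 log₁₀(0.6147) = 0.53.

0.53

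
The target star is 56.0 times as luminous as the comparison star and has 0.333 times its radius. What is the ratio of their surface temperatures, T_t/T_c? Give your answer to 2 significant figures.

4.7

L ∝ R²T⁴ gives T ∝ (L/R²)^(1/4), so
T_t/T_c = (56.0 / 0.333²)^(1/4) = (505.0)^(1/4) = 4.741.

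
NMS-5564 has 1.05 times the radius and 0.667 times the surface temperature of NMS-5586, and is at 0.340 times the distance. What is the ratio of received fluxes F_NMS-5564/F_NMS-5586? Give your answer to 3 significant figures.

1.89

L_NMS-5564/L_NMS-5586 = (R_NMS-5564/R_NMS-5586)²(T_NMS-5564/T_NMS-5586)⁴ = (1.05)² × (0.667)⁴ = 0.2182.
F_NMS-5564/F_NMS-5586 = (L_NMS-5564/L_NMS-5586)/(d_NMS-5564/d_NMS-5586)² = 0.2182 / (0.340)² = 1.888.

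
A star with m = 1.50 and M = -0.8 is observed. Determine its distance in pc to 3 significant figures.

m − M = 5 log₁₀(d/10 pc)
1.50 − (-0.8) = 2.30 = 5 log₁₀(d/10)
d = 10 × 10^(2.30/5) = 10 × 10^0.460 = 28.84 pc.

28.8 pc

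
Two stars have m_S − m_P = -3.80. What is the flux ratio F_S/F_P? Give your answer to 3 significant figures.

F_S/F_P = 10^(−(m_S − m_P)/2.5) = 10^(3.80/2.5) = 10^1.520 = 33.11.

33.1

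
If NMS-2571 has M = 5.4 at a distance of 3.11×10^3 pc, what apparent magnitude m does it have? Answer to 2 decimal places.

m = M + 5 log₁₀(d/10 pc) = 5.4 + 5 log₁₀(3.11×10^3/10)
  = 5.4 + 5 × 2.493 = 5.4 + 12.46 = 17.86.

17.86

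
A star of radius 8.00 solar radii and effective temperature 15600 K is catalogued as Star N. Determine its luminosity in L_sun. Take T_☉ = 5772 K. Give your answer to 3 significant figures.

L/L_☉ = (R/R_☉)² (T/T_☉)⁴ = (8.00)² × (15600/5772)⁴
       = 64.00 × (2.703)⁴ = 64.00 × 53.36 = 3415.

3.41×10^3 L_sun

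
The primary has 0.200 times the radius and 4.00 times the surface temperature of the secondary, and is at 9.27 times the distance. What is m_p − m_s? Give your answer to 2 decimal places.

2.31

L_p/L_s = (0.200)²(4.00)⁴ = 10.24.
F_p/F_s = (L_p/L_s)/(d_p/d_s)² = 10.24/85.93 = 0.1192.
m_p − m_s = −2.5 log₁₀(0.1192) = 2.31.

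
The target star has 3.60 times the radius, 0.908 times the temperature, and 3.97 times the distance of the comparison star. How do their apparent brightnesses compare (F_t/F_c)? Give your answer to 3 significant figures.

L_t/L_c = (R_t/R_c)²(T_t/T_c)⁴ = (3.60)² × (0.908)⁴ = 8.809.
F_t/F_c = (L_t/L_c)/(d_t/d_c)² = 8.809 / (3.97)² = 0.5589.

0.559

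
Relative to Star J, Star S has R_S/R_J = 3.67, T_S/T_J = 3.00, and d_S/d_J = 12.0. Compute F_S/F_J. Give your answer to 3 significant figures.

7.58

L_S/L_J = (R_S/R_J)²(T_S/T_J)⁴ = (3.67)² × (3.00)⁴ = 1091.
F_S/F_J = (L_S/L_J)/(d_S/d_J)² = 1091 / (12.0)² = 7.576.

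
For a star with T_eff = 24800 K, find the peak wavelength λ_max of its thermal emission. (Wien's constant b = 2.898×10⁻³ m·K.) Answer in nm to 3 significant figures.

λ_max = b/T = 2.898×10⁻³ / 24800 = 1.17×10^-7 m = 116.9 nm.

117 nm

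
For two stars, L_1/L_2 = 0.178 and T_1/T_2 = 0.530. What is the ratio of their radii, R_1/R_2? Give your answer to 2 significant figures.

L ∝ R²T⁴ gives R ∝ √L / T², so
R_1/R_2 = √(0.178) / (0.530)² = 0.4219 / 0.2809 = 1.502.

1.5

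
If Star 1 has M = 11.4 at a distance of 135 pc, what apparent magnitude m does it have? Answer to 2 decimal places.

17.05

m = M + 5 log₁₀(d/10 pc) = 11.4 + 5 log₁₀(135/10)
  = 11.4 + 5 × 1.130 = 11.4 + 5.65 = 17.05.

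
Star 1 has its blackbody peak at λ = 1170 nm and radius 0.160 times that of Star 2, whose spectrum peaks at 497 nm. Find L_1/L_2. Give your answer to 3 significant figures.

8.34×10^-4

Wien's law gives T ∝ 1/λ_max, so T_1/T_2 = λ_2/λ_1 = 497/1170 = 0.4248.
Then L ∝ R²T⁴ gives L_1/L_2 = (0.160)² × (0.4248)⁴ = 0.02560 × 0.03256 = 8.335×10^-4.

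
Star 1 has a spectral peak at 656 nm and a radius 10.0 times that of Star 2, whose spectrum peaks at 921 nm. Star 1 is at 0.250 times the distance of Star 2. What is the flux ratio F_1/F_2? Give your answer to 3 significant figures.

6.22×10^3

Wien's law: T_1/T_2 = λ_2/λ_1 = 921/656 = 1.404.
L_1/L_2 = (R_1/R_2)²(T_1/T_2)⁴ = (10.0)²(1.404)⁴ = 388.5.
F_1/F_2 = (L_1/L_2)/(d_1/d_2)² = 388.5/(0.250)² = 6216.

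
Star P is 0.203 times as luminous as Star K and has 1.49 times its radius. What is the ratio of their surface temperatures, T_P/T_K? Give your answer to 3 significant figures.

0.550

L ∝ R²T⁴ gives T ∝ (L/R²)^(1/4), so
T_P/T_K = (0.203 / 1.49²)^(1/4) = (0.09144)^(1/4) = 0.5499.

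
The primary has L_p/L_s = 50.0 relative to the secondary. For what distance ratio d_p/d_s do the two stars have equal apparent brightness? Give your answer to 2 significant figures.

7.1

Equal flux requires L_p/d_p² = L_s/d_s², so d_p/d_s = √(L_p/L_s)
= √(50.0) = 7.071.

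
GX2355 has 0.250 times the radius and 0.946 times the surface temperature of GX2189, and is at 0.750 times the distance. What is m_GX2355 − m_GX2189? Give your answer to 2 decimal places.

2.63

L_GX2355/L_GX2189 = (0.250)²(0.946)⁴ = 0.05005.
F_GX2355/F_GX2189 = (L_GX2355/L_GX2189)/(d_GX2355/d_GX2189)² = 0.05005/0.5625 = 0.08899.
m_GX2355 − m_GX2189 = −2.5 log₁₀(0.08899) = 2.63.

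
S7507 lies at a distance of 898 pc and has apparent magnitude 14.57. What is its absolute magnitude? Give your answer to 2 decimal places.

4.80

M = m − 5 log₁₀(d/10 pc) = 14.57 − 5 log₁₀(898/10)
  = 14.57 − 5 × 1.953 = 14.57 − 9.77 = 4.80.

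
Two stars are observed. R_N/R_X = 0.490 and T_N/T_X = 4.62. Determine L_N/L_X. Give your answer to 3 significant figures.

109

From the Stefan–Boltzmann law, L ∝ R²T⁴, so
L_N/L_X = (R_N/R_X)² (T_N/T_X)⁴ = (0.490)² × (4.62)⁴ = 0.2401 × 455.6 = 109.4.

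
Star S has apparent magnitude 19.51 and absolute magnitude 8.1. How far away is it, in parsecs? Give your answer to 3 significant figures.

m − M = 5 log₁₀(d/10 pc)
19.51 − (8.1) = 11.41 = 5 log₁₀(d/10)
d = 10 × 10^(11.41/5) = 10 × 10^2.282 = 1914 pc.

1.91×10^3 pc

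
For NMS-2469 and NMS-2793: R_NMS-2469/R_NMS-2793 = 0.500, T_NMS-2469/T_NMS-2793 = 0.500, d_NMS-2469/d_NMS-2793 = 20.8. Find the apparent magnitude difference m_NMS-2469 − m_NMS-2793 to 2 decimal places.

L_NMS-2469/L_NMS-2793 = (0.500)²(0.500)⁴ = 0.01562.
F_NMS-2469/F_NMS-2793 = (L_NMS-2469/L_NMS-2793)/(d_NMS-2469/d_NMS-2793)² = 0.01562/432.6 = 3.612×10^-5.
m_NMS-2469 − m_NMS-2793 = −2.5 log₁₀(3.612×10^-5) = 11.11.

11.11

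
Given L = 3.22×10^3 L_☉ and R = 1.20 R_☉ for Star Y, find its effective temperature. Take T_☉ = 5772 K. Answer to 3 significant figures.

T/T_☉ = (L/L_☉)^(1/4) / (R/R_☉)^(1/2)
T = 5772 × (3.22×10^3)^(1/4) / √(1.20) = 5772 × 7.533 / 1.095 = 3.969×10^4 K.

3.97×10^4 K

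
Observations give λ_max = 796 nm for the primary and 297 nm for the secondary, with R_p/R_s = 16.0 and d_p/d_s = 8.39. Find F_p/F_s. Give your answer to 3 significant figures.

0.0705

Wien's law: T_p/T_s = λ_s/λ_p = 297/796 = 0.3731.
L_p/L_s = (R_p/R_s)²(T_p/T_s)⁴ = (16.0)²(0.3731)⁴ = 4.962.
F_p/F_s = (L_p/L_s)/(d_p/d_s)² = 4.962/(8.39)² = 0.07048.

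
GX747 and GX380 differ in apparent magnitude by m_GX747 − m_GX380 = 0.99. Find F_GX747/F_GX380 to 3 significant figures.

0.402

F_GX747/F_GX380 = 10^(−(m_GX747 − m_GX380)/2.5) = 10^(-0.99/2.5) = 10^-0.396 = 0.4018.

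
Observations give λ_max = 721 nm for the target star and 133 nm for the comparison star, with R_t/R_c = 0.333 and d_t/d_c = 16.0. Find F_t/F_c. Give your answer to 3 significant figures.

5.02×10^-7

Wien's law: T_t/T_c = λ_c/λ_t = 133/721 = 0.1845.
L_t/L_c = (R_t/R_c)²(T_t/T_c)⁴ = (0.333)²(0.1845)⁴ = 1.284×10^-4.
F_t/F_c = (L_t/L_c)/(d_t/d_c)² = 1.284×10^-4/(16.0)² = 5.015×10^-7.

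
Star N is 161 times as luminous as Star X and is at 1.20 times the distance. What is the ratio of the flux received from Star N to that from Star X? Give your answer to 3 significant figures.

F = L/(4πd²), so F_N/F_X = (L_N/L_X) / (d_N/d_X)²
= 161 / (1.20)² = 161 / 1.440 = 111.8.

112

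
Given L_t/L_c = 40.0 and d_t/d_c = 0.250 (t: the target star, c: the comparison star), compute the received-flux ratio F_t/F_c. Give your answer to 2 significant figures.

F = L/(4πd²), so F_t/F_c = (L_t/L_c) / (d_t/d_c)²
= 40.0 / (0.250)² = 40.0 / 0.06250 = 640.0.

6.4×10^2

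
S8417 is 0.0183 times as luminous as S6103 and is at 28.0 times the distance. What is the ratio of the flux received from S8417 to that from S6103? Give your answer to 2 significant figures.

2.3×10^-5

F = L/(4πd²), so F_S8417/F_S6103 = (L_S8417/L_S6103) / (d_S8417/d_S6103)²
= 0.0183 / (28.0)² = 0.0183 / 784.0 = 2.334×10^-5.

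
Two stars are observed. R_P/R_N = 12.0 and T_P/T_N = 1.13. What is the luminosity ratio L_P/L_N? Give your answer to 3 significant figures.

From the Stefan–Boltzmann law, L ∝ R²T⁴, so
L_P/L_N = (R_P/R_N)² (T_P/T_N)⁴ = (12.0)² × (1.13)⁴ = 144.0 × 1.630 = 234.8.

235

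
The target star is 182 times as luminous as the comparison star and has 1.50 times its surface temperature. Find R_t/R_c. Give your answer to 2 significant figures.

6.0

L ∝ R²T⁴ gives R ∝ √L / T², so
R_t/R_c = √(182) / (1.50)² = 13.49 / 2.250 = 5.996.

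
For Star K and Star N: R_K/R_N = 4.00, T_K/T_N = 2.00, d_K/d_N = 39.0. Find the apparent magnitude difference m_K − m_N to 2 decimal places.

1.93

L_K/L_N = (4.00)²(2.00)⁴ = 256.0.
F_K/F_N = (L_K/L_N)/(d_K/d_N)² = 256.0/1521 = 0.1683.
m_K − m_N = −2.5 log₁₀(0.1683) = 1.93.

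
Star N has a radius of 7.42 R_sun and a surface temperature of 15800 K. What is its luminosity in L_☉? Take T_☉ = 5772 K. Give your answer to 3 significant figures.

3.09×10^3 L_☉

L/L_☉ = (R/R_☉)² (T/T_☉)⁴ = (7.42)² × (15800/5772)⁴
       = 55.06 × (2.737)⁴ = 55.06 × 56.15 = 3091.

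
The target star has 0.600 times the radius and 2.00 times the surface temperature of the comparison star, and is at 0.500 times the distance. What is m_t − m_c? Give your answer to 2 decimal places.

L_t/L_c = (0.600)²(2.00)⁴ = 5.760.
F_t/F_c = (L_t/L_c)/(d_t/d_c)² = 5.760/0.2500 = 23.04.
m_t − m_c = −2.5 log₁₀(23.04) = -3.41.

-3.41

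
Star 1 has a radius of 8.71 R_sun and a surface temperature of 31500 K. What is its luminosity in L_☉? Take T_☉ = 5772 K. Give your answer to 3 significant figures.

L/L_☉ = (R/R_☉)² (T/T_☉)⁴ = (8.71)² × (31500/5772)⁴
       = 75.86 × (5.457)⁴ = 75.86 × 887.0 = 6.729×10^4.

6.73×10^4 L_☉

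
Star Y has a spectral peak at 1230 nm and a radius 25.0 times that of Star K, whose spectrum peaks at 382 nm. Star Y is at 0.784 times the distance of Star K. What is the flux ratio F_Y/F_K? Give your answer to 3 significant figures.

9.46

Wien's law: T_Y/T_K = λ_K/λ_Y = 382/1230 = 0.3106.
L_Y/L_K = (R_Y/R_K)²(T_Y/T_K)⁴ = (25.0)²(0.3106)⁴ = 5.815.
F_Y/F_K = (L_Y/L_K)/(d_Y/d_K)² = 5.815/(0.784)² = 9.460.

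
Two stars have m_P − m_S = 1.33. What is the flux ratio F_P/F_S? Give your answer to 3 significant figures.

0.294

F_P/F_S = 10^(−(m_P − m_S)/2.5) = 10^(-1.33/2.5) = 10^-0.532 = 0.2938.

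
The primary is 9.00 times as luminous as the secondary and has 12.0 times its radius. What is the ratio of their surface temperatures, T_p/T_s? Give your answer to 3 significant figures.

L ∝ R²T⁴ gives T ∝ (L/R²)^(1/4), so
T_p/T_s = (9.00 / 12.0²)^(1/4) = (0.06250)^(1/4) = 0.5000.

0.500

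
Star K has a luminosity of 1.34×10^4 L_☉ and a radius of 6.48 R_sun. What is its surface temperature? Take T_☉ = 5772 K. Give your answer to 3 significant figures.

2.44×10^4 K

T/T_☉ = (L/L_☉)^(1/4) / (R/R_☉)^(1/2)
T = 5772 × (1.34×10^4)^(1/4) / √(6.48) = 5772 × 10.76 / 2.546 = 2.440×10^4 K.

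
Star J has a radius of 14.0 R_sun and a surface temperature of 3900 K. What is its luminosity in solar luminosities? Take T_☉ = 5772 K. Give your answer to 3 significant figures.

40.9 solar luminosities

L/L_☉ = (R/R_☉)² (T/T_☉)⁴ = (14.0)² × (3900/5772)⁴
       = 196.0 × (0.6757)⁴ = 196.0 × 0.2084 = 40.85.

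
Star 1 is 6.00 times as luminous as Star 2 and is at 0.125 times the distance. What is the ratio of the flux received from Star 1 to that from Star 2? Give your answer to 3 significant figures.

384

F = L/(4πd²), so F_1/F_2 = (L_1/L_2) / (d_1/d_2)²
= 6.00 / (0.125)² = 6.00 / 0.01562 = 384.0.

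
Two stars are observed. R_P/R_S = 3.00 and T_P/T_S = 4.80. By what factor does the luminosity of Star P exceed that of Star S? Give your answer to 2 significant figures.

4.8×10^3

From the Stefan–Boltzmann law, L ∝ R²T⁴, so
L_P/L_S = (R_P/R_S)² (T_P/T_S)⁴ = (3.00)² × (4.80)⁴ = 9.000 × 530.8 = 4778.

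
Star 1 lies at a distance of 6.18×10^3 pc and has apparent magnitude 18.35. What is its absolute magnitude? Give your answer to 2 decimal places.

4.40

M = m − 5 log₁₀(d/10 pc) = 18.35 − 5 log₁₀(6.18×10^3/10)
  = 18.35 − 5 × 2.791 = 18.35 − 13.95 = 4.40.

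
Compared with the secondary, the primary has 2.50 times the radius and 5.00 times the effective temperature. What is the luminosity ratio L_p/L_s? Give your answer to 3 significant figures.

From the Stefan–Boltzmann law, L ∝ R²T⁴, so
L_p/L_s = (R_p/R_s)² (T_p/T_s)⁴ = (2.50)² × (5.00)⁴ = 6.250 × 625.0 = 3906.

3.91×10^3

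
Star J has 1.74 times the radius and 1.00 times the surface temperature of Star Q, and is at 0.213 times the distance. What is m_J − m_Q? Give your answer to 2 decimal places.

L_J/L_Q = (1.74)²(1.00)⁴ = 3.028.
F_J/F_Q = (L_J/L_Q)/(d_J/d_Q)² = 3.028/0.04537 = 66.73.
m_J − m_Q = −2.5 log₁₀(66.73) = -4.56.

-4.56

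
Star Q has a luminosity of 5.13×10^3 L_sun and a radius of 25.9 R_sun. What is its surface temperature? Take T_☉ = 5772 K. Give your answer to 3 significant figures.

T/T_☉ = (L/L_☉)^(1/4) / (R/R_☉)^(1/2)
T = 5772 × (5.13×10^3)^(1/4) / √(25.9) = 5772 × 8.463 / 5.089 = 9599 K.

9.60×10^3 K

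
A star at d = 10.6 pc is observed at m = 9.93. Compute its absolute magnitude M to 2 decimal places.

9.80

M = m − 5 log₁₀(d/10 pc) = 9.93 − 5 log₁₀(10.6/10)
  = 9.93 − 5 × 0.025 = 9.93 − 0.13 = 9.80.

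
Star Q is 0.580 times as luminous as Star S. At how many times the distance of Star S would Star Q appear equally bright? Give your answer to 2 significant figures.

0.76

Equal flux requires L_Q/d_Q² = L_S/d_S², so d_Q/d_S = √(L_Q/L_S)
= √(0.580) = 0.7616.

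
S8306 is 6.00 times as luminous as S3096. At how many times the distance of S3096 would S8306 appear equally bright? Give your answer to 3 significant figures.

2.45

Equal flux requires L_S8306/d_S8306² = L_S3096/d_S3096², so d_S8306/d_S3096 = √(L_S8306/L_S3096)
= √(6.00) = 2.449.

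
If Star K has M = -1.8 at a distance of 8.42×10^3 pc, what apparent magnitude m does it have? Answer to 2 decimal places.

12.83

m = M + 5 log₁₀(d/10 pc) = -1.8 + 5 log₁₀(8.42×10^3/10)
  = -1.8 + 5 × 2.925 = -1.8 + 14.63 = 12.83.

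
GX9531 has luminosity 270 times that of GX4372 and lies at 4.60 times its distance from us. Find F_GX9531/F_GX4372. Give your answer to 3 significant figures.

12.8

F = L/(4πd²), so F_GX9531/F_GX4372 = (L_GX9531/L_GX4372) / (d_GX9531/d_GX4372)²
= 270 / (4.60)² = 270 / 21.16 = 12.76.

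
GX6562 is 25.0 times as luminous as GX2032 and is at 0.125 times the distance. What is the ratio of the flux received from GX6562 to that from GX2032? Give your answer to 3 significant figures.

1.60×10^3

F = L/(4πd²), so F_GX6562/F_GX2032 = (L_GX6562/L_GX2032) / (d_GX6562/d_GX2032)²
= 25.0 / (0.125)² = 25.0 / 0.01562 = 1600.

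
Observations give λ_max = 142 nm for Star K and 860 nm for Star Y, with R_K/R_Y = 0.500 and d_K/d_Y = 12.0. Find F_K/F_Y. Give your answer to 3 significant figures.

2.34

Wien's law: T_K/T_Y = λ_Y/λ_K = 860/142 = 6.056.
L_K/L_Y = (R_K/R_Y)²(T_K/T_Y)⁴ = (0.500)²(6.056)⁴ = 336.3.
F_K/F_Y = (L_K/L_Y)/(d_K/d_Y)² = 336.3/(12.0)² = 2.336.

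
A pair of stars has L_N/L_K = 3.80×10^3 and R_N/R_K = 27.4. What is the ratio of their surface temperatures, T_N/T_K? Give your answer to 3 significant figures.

1.50

L ∝ R²T⁴ gives T ∝ (L/R²)^(1/4), so
T_N/T_K = (3.80×10^3 / 27.4²)^(1/4) = (5.062)^(1/4) = 1.500.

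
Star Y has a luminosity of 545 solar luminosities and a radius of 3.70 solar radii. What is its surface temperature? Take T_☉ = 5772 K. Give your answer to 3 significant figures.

T/T_☉ = (L/L_☉)^(1/4) / (R/R_☉)^(1/2)
T = 5772 × (545)^(1/4) / √(3.70) = 5772 × 4.832 / 1.924 = 1.450×10^4 K.

1.45×10^4 K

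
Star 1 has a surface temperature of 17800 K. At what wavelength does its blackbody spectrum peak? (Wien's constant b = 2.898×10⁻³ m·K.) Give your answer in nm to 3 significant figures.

λ_max = b/T = 2.898×10⁻³ / 17800 = 1.63×10^-7 m = 162.8 nm.

163 nm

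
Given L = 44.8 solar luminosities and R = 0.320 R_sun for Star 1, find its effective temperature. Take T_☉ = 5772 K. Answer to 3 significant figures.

T/T_☉ = (L/L_☉)^(1/4) / (R/R_☉)^(1/2)
T = 5772 × (44.8)^(1/4) / √(0.320) = 5772 × 2.587 / 0.5657 = 2.640×10^4 K.

2.64×10^4 K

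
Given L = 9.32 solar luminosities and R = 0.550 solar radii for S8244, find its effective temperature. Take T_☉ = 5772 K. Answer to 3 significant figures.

T/T_☉ = (L/L_☉)^(1/4) / (R/R_☉)^(1/2)
T = 5772 × (9.32)^(1/4) / √(0.550) = 5772 × 1.747 / 0.7416 = 1.360×10^4 K.

1.36×10^4 K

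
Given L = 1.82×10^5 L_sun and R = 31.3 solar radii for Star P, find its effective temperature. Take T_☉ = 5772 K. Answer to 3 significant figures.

T/T_☉ = (L/L_☉)^(1/4) / (R/R_☉)^(1/2)
T = 5772 × (1.82×10^5)^(1/4) / √(31.3) = 5772 × 20.65 / 5.595 = 2.131×10^4 K.

2.13×10^4 K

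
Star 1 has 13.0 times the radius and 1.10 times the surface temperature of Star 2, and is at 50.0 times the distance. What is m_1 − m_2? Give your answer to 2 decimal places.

2.51

L_1/L_2 = (13.0)²(1.10)⁴ = 247.4.
F_1/F_2 = (L_1/L_2)/(d_1/d_2)² = 247.4/2500 = 0.09897.
m_1 − m_2 = −2.5 log₁₀(0.09897) = 2.51.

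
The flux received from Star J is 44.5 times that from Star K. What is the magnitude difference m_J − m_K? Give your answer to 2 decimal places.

-4.12

m_J − m_K = −2.5 log₁₀(F_J/F_K) = −2.5 log₁₀(44.5) = −2.5 × (1.648) = -4.121.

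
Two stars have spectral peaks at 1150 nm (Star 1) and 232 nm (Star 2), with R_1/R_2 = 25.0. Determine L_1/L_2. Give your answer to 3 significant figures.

Wien's law gives T ∝ 1/λ_max, so T_1/T_2 = λ_2/λ_1 = 232/1150 = 0.2017.
Then L ∝ R²T⁴ gives L_1/L_2 = (25.0)² × (0.2017)⁴ = 625.0 × 0.001656 = 1.035.

1.04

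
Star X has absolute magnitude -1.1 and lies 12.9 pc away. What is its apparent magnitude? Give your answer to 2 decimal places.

m = M + 5 log₁₀(d/10 pc) = -1.1 + 5 log₁₀(12.9/10)
  = -1.1 + 5 × 0.111 = -1.1 + 0.55 = -0.55.

-0.55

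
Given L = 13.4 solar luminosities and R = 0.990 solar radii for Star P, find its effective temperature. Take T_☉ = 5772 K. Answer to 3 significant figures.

1.11×10^4 K

T/T_☉ = (L/L_☉)^(1/4) / (R/R_☉)^(1/2)
T = 5772 × (13.4)^(1/4) / √(0.990) = 5772 × 1.913 / 0.9950 = 1.110×10^4 K.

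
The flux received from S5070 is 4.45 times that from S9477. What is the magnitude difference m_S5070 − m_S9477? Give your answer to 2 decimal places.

-1.62

m_S5070 − m_S9477 = −2.5 log₁₀(F_S5070/F_S9477) = −2.5 log₁₀(4.45) = −2.5 × (0.648) = -1.621.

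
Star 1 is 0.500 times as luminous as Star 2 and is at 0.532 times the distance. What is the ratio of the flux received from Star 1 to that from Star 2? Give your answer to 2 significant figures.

F = L/(4πd²), so F_1/F_2 = (L_1/L_2) / (d_1/d_2)²
= 0.500 / (0.532)² = 0.500 / 0.2830 = 1.767.

1.8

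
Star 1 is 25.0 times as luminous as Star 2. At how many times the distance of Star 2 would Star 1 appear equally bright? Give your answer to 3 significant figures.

5.00

Equal flux requires L_1/d_1² = L_2/d_2², so d_1/d_2 = √(L_1/L_2)
= √(25.0) = 5.000.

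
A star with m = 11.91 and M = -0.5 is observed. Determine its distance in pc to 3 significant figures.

m − M = 5 log₁₀(d/10 pc)
11.91 − (-0.5) = 12.41 = 5 log₁₀(d/10)
d = 10 × 10^(12.41/5) = 10 × 10^2.482 = 3034 pc.

3.03×10^3 pc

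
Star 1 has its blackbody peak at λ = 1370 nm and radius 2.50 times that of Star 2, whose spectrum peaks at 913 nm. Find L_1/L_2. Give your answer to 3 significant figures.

Wien's law gives T ∝ 1/λ_max, so T_1/T_2 = λ_2/λ_1 = 913/1370 = 0.6664.
Then L ∝ R²T⁴ gives L_1/L_2 = (2.50)² × (0.6664)⁴ = 6.250 × 0.1972 = 1.233.

1.23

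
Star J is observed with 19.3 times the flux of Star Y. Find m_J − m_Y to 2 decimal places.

m_J − m_Y = −2.5 log₁₀(F_J/F_Y) = −2.5 log₁₀(19.3) = −2.5 × (1.286) = -3.214.

-3.21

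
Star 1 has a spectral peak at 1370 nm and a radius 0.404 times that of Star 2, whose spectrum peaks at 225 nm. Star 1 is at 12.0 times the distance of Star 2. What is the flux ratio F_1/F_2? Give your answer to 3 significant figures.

8.25×10^-7

Wien's law: T_1/T_2 = λ_2/λ_1 = 225/1370 = 0.1642.
L_1/L_2 = (R_1/R_2)²(T_1/T_2)⁴ = (0.404)²(0.1642)⁴ = 1.187×10^-4.
F_1/F_2 = (L_1/L_2)/(d_1/d_2)² = 1.187×10^-4/(12.0)² = 8.246×10^-7.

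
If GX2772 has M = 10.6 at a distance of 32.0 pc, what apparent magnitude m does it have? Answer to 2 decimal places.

13.13

m = M + 5 log₁₀(d/10 pc) = 10.6 + 5 log₁₀(32.0/10)
  = 10.6 + 5 × 0.505 = 10.6 + 2.53 = 13.13.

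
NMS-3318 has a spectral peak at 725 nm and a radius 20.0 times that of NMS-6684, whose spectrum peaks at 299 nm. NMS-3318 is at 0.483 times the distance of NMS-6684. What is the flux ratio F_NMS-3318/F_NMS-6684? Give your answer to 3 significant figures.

49.6

Wien's law: T_NMS-3318/T_NMS-6684 = λ_NMS-6684/λ_NMS-3318 = 299/725 = 0.4124.
L_NMS-3318/L_NMS-6684 = (R_NMS-3318/R_NMS-6684)²(T_NMS-3318/T_NMS-6684)⁴ = (20.0)²(0.4124)⁴ = 11.57.
F_NMS-3318/F_NMS-6684 = (L_NMS-3318/L_NMS-6684)/(d_NMS-3318/d_NMS-6684)² = 11.57/(0.483)² = 49.60.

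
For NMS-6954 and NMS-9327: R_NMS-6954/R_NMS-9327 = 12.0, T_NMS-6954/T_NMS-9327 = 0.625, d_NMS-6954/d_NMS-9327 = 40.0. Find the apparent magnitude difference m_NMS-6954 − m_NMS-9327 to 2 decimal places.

4.66

L_NMS-6954/L_NMS-9327 = (12.0)²(0.625)⁴ = 21.97.
F_NMS-6954/F_NMS-9327 = (L_NMS-6954/L_NMS-9327)/(d_NMS-6954/d_NMS-9327)² = 21.97/1600 = 0.01373.
m_NMS-6954 − m_NMS-9327 = −2.5 log₁₀(0.01373) = 4.66.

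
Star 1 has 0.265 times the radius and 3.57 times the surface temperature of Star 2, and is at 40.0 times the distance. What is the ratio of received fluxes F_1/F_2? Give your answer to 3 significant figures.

0.00713

L_1/L_2 = (R_1/R_2)²(T_1/T_2)⁴ = (0.265)² × (3.57)⁴ = 11.41.
F_1/F_2 = (L_1/L_2)/(d_1/d_2)² = 11.41 / (40.0)² = 0.007129.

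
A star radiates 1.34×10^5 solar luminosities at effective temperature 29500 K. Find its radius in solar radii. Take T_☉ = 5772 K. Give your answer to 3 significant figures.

R/R_☉ = √(L/L_☉) / (T/T_☉)² = √(1.34×10^5) / (5.111)²
       = 366.1 / 26.12 = 14.01.

14.0 solar radii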